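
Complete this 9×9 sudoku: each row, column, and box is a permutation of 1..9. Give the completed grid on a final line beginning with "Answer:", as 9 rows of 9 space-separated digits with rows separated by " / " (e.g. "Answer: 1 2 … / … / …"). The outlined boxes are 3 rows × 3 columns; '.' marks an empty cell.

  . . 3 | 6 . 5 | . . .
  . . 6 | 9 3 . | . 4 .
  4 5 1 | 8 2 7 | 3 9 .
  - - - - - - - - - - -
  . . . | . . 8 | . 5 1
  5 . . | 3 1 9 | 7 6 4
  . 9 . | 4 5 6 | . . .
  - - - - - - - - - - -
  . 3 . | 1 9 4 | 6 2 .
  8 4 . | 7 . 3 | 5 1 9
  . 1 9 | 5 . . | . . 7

Step 1. [r7c9∈{8}] r7c9's peers cover all but 8, so r7c9=8.
Step 2. [r1c9∈{2}] r1c9's peers cover all but 2, so r1c9=2.
Step 3. [r7c1∈{7}] r7c1 has the single candidate 7, so r7c1=7.
Step 4. [r4c4∈{2}] r4c4's peers cover all but 2, so r4c4=2.
Step 5. [r2c2∈{2,7,8}] r2c2 is the only open cell in row 2 admitting 7, so r2c2=7.
Step 6. [r2c7∈{1,8}] 8 has one home in row 2: r2c7, so r2c7=8.
Step 7. [r5c2∈{2,8}] across col 2, 2 lands solely at r5c2 ⇒ r5c2=2.
Step 8. [r9c1∈{2,6}] in box 7, 6 fits only at r9c1. So r9c1=6.
Step 9. [r6c3∈{7,8}] 7 has one home in row 6: r6c3, so r6c3=7.
Step 10. [r6c9∈{3}] r6c9 has the single candidate 3 ⇒ r6c9=3.
Step 11. [r4c2∈{6}] r4c2 has the single candidate 6. So r4c2=6.
Step 12. [r9c6∈{2}] r9c6's peers cover all but 2 ⇒ r9c6=2.
Step 13. [r9c7∈{4}] r9c7 is down to just 4 ⇒ r9c7=4.
Step 14. [r4c1∈{3}] nothing but 3 survives at r4c1 ⇒ r4c1=3.
Step 15. [r8c3∈{2}] only 2 remains possible at r8c3. So r8c3=2.
Step 16. [r2c9∈{5}] only 5 remains possible at r2c9 ⇒ r2c9=5.
Step 17. [r4c7∈{9}] r4c7 has the single candidate 9, so r4c7=9.
Step 18. [r1c1∈{9}] only 9 remains possible at r1c1 ⇒ r1c1=9.
Step 19. [r4c3∈{4}] r4c3 has the single candidate 4, so r4c3=4.
Step 20. [r9c8∈{3}] r9c8 has the single candidate 3 ⇒ r9c8=3.
Step 21. [r6c1∈{1}] nothing but 1 survives at r6c1 ⇒ r6c1=1.
Step 22. [r5c3∈{8}] r5c3 has the single candidate 8, so r5c3=8.
Step 23. [r4c5∈{7}] r4c5's peers cover all but 7. So r4c5=7.
Step 24. [r1c7∈{1}] nothing but 1 survives at r1c7, so r1c7=1.
Step 25. [r2c6∈{1}] nothing but 1 survives at r2c6. So r2c6=1.
Step 26. [r6c7∈{2}] r6c7 is down to just 2. So r6c7=2.
Step 27. [r1c2∈{8}] r1c2 has the single candidate 8. So r1c2=8.
Step 28. [r7c3∈{5}] only 5 remains possible at r7c3, so r7c3=5.
Step 29. [r2c1∈{2}] only 2 remains possible at r2c1 ⇒ r2c1=2.
Step 30. [r3c9∈{6}] nothing but 6 survives at r3c9. So r3c9=6.
Step 31. [r6c8∈{8}] r6c8's peers cover all but 8 ⇒ r6c8=8.
Step 32. [r9c5∈{8}] r9c5 has the single candidate 8, so r9c5=8.
Step 33. [r1c8∈{7}] r1c8 is down to just 7. So r1c8=7.
Step 34. [r8c5∈{6}] only 6 remains possible at r8c5 ⇒ r8c5=6.
Step 35. [r1c5∈{4}] r1c5 has the single candidate 4 ⇒ r1c5=4.

Answer: 9 8 3 6 4 5 1 7 2 / 2 7 6 9 3 1 8 4 5 / 4 5 1 8 2 7 3 9 6 / 3 6 4 2 7 8 9 5 1 / 5 2 8 3 1 9 7 6 4 / 1 9 7 4 5 6 2 8 3 / 7 3 5 1 9 4 6 2 8 / 8 4 2 7 6 3 5 1 9 / 6 1 9 5 8 2 4 3 7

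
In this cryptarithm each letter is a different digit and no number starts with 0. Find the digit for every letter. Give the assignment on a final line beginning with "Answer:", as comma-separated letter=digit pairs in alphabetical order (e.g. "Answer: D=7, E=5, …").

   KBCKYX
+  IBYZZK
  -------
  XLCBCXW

Step 1. [col 1: X + K ≡ W (mod 10)] no forcing yet in column 1 (carry-in 0); K=2 is free and consistent — try it ⇒ K=2.
Step 2. [col 1: X + K ≡ W (mod 10)] several values work for W in column 1 (X + K ≡ W (mod 10), carry-in 0); try W=3 ⇒ W=3.
Step 3. [col 1: X + K ≡ W (mod 10)] column 1: given K=2, W=3, carry-in 0, and digits 2,3 already taken and all letters distinct, X+K≡W (mod 10) forces X=1. So X=1.
Step 4. [col 2: Y + Z ≡ X (mod 10)] several values work for Y in column 2 (Y + Z ≡ X (mod 10), carry-in 0); try Y=5 ⇒ Y=5.
Step 5. [col 2: Y + Z ≡ X (mod 10)] column 2 reads Y+Z+carry(0)=X with Y=5, X=1; with digits 1,2,3,5 already taken and all letters distinct, the only value for Z is 6 ⇒ Z=6.
Step 6. [col 3: K + Z ≡ C (mod 10)] column 3: given K=2, Z=6, carry-in 1, and digits 1,2,3,5,6 already taken and all letters distinct, K+Z≡C (mod 10) forces C=9. So C=9.
Step 7. [col 4: C + Y ≡ B (mod 10)] from column 4 (C=9, Y=5, carry-in 0, digits 1,2,3,5,6,9 already taken and all letters distinct): B must equal 4. So B=4.
Step 8. [col 6: K + I ≡ L (mod 10)] column 6 reads K+I+carry(0)=L with K=2; with digits 1,2,3,4,5,6,9 already taken and all letters distinct, the only value for L is 0, so L=0.
Step 9. [col 6: K + I ≡ L (mod 10)] from column 6 (K=2, L=0, carry-in 0, digits 0,1,2,3,4,5,6,9 already taken and all letters distinct): I must equal 8, so I=8.

Answer: B=4, C=9, I=8, K=2, L=0, W=3, X=1, Y=5, Z=6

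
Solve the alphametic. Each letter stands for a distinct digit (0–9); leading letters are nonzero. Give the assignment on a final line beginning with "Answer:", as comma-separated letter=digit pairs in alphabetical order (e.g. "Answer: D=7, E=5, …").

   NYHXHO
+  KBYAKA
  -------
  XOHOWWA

Step 1. [X] X is the leading digit of a 7-digit sum of two 6-digit numbers; the final carry is exactly 1 ⇒ X=1.
Step 2. [col 1: O + A ≡ A (mod 10)] column 1: given nothing yet, carry-in 0, and digits 1 already taken and all letters distinct, O+A≡A (mod 10) forces O=0. So O=0.
Step 3. [col 1: O + A ≡ A (mod 10)] several values work for A in column 1 (O + A ≡ A (mod 10), carry-in 0); try A=6 ⇒ A=6.
Step 4. [col 2: H + K ≡ W (mod 10)] several values work for K in column 2 (H + K ≡ W (mod 10), carry-in 0); try K=5, so K=5.
Step 5. [col 2: H + K ≡ W (mod 10)] several values work for H in column 2 (H + K ≡ W (mod 10), carry-in 0); try H=2. So H=2.
Step 6. [col 2: H + K ≡ W (mod 10)] column 2: given H=2, K=5, carry-in 0, and digits 0,1,2,5,6 already taken and all letters distinct, H+K≡W (mod 10) forces W=7 ⇒ W=7.
Step 7. [col 4: H + Y ≡ O (mod 10)] from column 4 (H=2, O=0, carry-in 0, digits 0,1,2,5,6,7 already taken and all letters distinct): Y must equal 8. So Y=8.
Step 8. [col 5: Y + B ≡ H (mod 10)] column 5 reads Y+B+carry(1)=H with Y=8, H=2; with digits 0,1,2,5,6,7,8 already taken and all letters distinct, the only value for B is 3, so B=3.
Step 9. [col 6: N + K ≡ O (mod 10)] in column 6 we have N+K≡O with carry-in 1; given K=5, O=0 and digits 0,1,2,3,5,6,7,8 already taken and all letters distinct, that pins N to 4 ⇒ N=4.

Answer: A=6, B=3, H=2, K=5, N=4, O=0, W=7, X=1, Y=8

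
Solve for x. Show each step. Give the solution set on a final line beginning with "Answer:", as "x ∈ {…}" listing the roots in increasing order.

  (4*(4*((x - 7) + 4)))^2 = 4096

Step 1. [(4*(4*((x - 7) + 4)))^2 = 4096] 4096 ≥ 0, LHS is (·)² — take ±√. So sqrt: 4*(4*((x - 7) + 4)) = 64 or -64.
Step 2. [4*(4*((x - 7) + 4)) = 64 or -64] LHS = 4·(…); ÷4 both sides ⇒ div: 4*((x - 7) + 4) = 16 or -16.
Step 3. [4*((x - 7) + 4) = 16 or -16] leading coefficient 4: divide by 4. So div: (x - 7) + 4 = 4 or -4.
Step 4. [(x - 7) + 4 = 4 or -4] 4 comes off first (subtract 4). So sub: x - 7 = 0 or -8.
Step 5. [x - 7 = 0 or -8] peel the -7: add 7 from each side. So sub: x = 7 or -1.

Answer: x ∈ {-1, 7}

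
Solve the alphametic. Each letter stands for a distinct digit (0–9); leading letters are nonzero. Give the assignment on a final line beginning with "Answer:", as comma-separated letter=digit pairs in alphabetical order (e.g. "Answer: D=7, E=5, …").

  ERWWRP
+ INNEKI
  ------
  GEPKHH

Step 1. [col 1: P + I ≡ H (mod 10)] column 1 (P + I ≡ H (mod 10), carry-in 0) doesn't pin P yet; pick P=9 and continue ⇒ P=9.
Step 2. [col 1: P + I ≡ H (mod 10)] I=1 is one option consistent with column 1 (P + I ≡ H (mod 10), carry-in 0) — take it. So I=1.
Step 3. [col 1: P + I ≡ H (mod 10)] column 1: given P=9, I=1, carry-in 0, and digits 1,9 already taken and all letters distinct, P+I≡H (mod 10) forces H=0 ⇒ H=0.
Step 4. [col 2: R + K ≡ H (mod 10)] column 2 (R + K ≡ H (mod 10), carry-in 1) doesn't pin R yet; pick R=5 and continue ⇒ R=5.
Step 5. [col 2: R + K ≡ H (mod 10)] in column 2 we have R+K≡H with carry-in 1; given R=5, H=0 and digits 0,1,5,9 already taken and all letters distinct, that pins K to 4 ⇒ K=4.
Step 6. [col 3: W + E ≡ K (mod 10)] no forcing yet in column 3 (carry-in 1); E=7 is free and consistent — try it, so E=7.
Step 7. [col 3: W + E ≡ K (mod 10)] column 3: given E=7, K=4, carry-in 1, and digits 0,1,4,5,7,9 already taken and all letters distinct, W+E≡K (mod 10) forces W=6, so W=6.
Step 8. [col 4: W + N ≡ P (mod 10)] column 4: given W=6, P=9, carry-in 1, and digits 0,1,4,5,6,7,9 already taken and all letters distinct, W+N≡P (mod 10) forces N=2, so N=2.
Step 9. [col 6: E + I ≡ G (mod 10)] column 6 reads E+I+carry(0)=G with E=7, I=1; with digits 0,1,2,4,5,6,7,9 already taken and all letters distinct, the only value for G is 8 ⇒ G=8.

Answer: E=7, G=8, H=0, I=1, K=4, N=2, P=9, R=5, W=6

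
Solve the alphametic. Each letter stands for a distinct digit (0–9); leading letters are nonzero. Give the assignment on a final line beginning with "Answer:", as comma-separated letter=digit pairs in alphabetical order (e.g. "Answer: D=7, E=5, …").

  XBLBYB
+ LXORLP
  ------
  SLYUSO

Step 1. [col 1: B + P ≡ O (mod 10)] column 1 (B + P ≡ O (mod 10), carry-in 0) doesn't pin B yet; pick B=4 and continue. So B=4.
Step 2. [col 1: B + P ≡ O (mod 10)] no forcing yet in column 1 (carry-in 0); P=9 is free and consistent — try it, so P=9.
Step 3. [col 1: B + P ≡ O (mod 10)] column 1: given B=4, P=9, carry-in 0, and digits 4,9 already taken and all letters distinct, B+P≡O (mod 10) forces O=3. So O=3.
Step 4. [col 2: Y + L ≡ S (mod 10)] column 2 (Y + L ≡ S (mod 10), carry-in 1) doesn't pin S yet; pick S=7 and continue ⇒ S=7.
Step 5. [col 2: Y + L ≡ S (mod 10)] Y=0 is one option consistent with column 2 (Y + L ≡ S (mod 10), carry-in 1) — take it. So Y=0.
Step 6. [col 2: Y + L ≡ S (mod 10)] from column 2 (Y=0, S=7, carry-in 1, digits 0,3,4,7,9 already taken and all letters distinct): L must equal 6. So L=6.
Step 7. [col 3: B + R ≡ U (mod 10)] column 3 (B + R ≡ U (mod 10), carry-in 0) doesn't pin U yet; pick U=2 and continue, so U=2.
Step 8. [col 3: B + R ≡ U (mod 10)] in column 3 we have B+R≡U with carry-in 0; given B=4, U=2 and digits 0,2,3,4,6,7,9 already taken and all letters distinct, that pins R to 8, so R=8.
Step 9. [col 5: B + X ≡ L (mod 10)] from column 5 (B=4, L=6, carry-in 1, digits 0,2,3,4,6,7,8,9 already taken and all letters distinct): X must equal 1 ⇒ X=1.

Answer: B=4, L=6, O=3, P=9, R=8, S=7, U=2, X=1, Y=0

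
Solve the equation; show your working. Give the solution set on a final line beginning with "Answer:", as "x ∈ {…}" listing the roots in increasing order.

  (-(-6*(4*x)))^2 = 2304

Step 1. [(-(-6*(4*x)))^2 = 2304] LHS squared, RHS 2304 ≥ 0: apply √ (±) ⇒ sqrt: -(-6*(4*x)) = 48 or -48.
Step 2. [-(-6*(4*x)) = 48 or -48] flip signs both sides ⇒ neg: -6*(4*x) = -48 or 48.
Step 3. [-6*(4*x) = -48 or 48] divide by the outer -6, so div: 4*x = 8 or -8.
Step 4. [4*x = 8 or -8] LHS = 4·(…); ÷4 both sides, so div: x = 2 or -2.

Answer: x ∈ {-2, 2}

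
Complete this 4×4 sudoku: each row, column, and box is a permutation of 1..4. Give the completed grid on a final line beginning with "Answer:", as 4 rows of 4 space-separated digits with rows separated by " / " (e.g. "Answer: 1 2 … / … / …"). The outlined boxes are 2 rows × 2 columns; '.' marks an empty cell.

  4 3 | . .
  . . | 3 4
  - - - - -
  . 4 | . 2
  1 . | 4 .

Step 1. [r3c3∈{1}] nothing but 1 survives at r3c3 ⇒ r3c3=1.
Step 2. [r2c2∈{1,2}] in row 2, 1 fits only at r2c2, so r2c2=1.
Step 3. [r2c1∈{2}] r2c1's peers cover all but 2 ⇒ r2c1=2.
Step 4. [r1c4∈{1}] r1c4 is down to just 1. So r1c4=1.
Step 5. [r4c2∈{2}] r4c2 has the single candidate 2 ⇒ r4c2=2.
Step 6. [r4c4∈{3}] nothing but 3 survives at r4c4 ⇒ r4c4=3.
Step 7. [r1c3∈{2}] r1c3 has the single candidate 2, so r1c3=2.
Step 8. [r3c1∈{3}] r3c1 is down to just 3, so r3c1=3.

Answer: 4 3 2 1 / 2 1 3 4 / 3 4 1 2 / 1 2 4 3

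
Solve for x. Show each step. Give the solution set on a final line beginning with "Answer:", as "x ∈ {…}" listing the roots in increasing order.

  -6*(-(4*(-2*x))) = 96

Step 1. [-6*(-(4*(-2*x))) = 96] LHS = -6·(…); ÷-6 both sides, so div: -(4*(-2*x)) = -16.
Step 2. [-(4*(-2*x)) = -16] leading − — multiply by −1 ⇒ neg: 4*(-2*x) = 16.
Step 3. [4*(-2*x) = 16] 4 out front; divide by 4, so div: -2*x = 4.
Step 4. [-2*x = 4] -2·(inner) — divide through by -2, so div: x = -2.

Answer: x ∈ {-2}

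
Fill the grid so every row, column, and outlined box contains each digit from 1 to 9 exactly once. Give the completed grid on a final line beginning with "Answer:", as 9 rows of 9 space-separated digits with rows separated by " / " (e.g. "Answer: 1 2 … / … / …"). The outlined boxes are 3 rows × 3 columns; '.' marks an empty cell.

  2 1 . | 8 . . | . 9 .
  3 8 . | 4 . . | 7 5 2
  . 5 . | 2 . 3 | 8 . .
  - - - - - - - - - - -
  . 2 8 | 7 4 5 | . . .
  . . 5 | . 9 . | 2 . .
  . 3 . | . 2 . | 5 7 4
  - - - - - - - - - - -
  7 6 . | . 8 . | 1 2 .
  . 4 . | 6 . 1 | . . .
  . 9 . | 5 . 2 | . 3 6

Step 1. [r3c8∈{1,4,6}] col 8 places 4 nowhere but r3c8. So r3c8=4.
Step 2. [r1c7∈{3,6}] across box 3, 6 lands solely at r1c7, so r1c7=6.
Step 3. [r8c9∈{5,7,8,9}] across col 9, 7 lands solely at r8c9. So r8c9=7.
Step 4. [r5c9∈{1,3,8}] across col 9, 8 lands solely at r5c9, so r5c9=8.
Step 5. [r5c6∈{6}] r5c6 has the single candidate 6. So r5c6=6.
Step 6. [r5c8∈{1}] nothing but 1 survives at r5c8. So r5c8=1.
Step 7. [r4c1∈{1,6,9}] in row 4, 1 fits only at r4c1, so r4c1=1.
Step 8. [r7c4∈{3,9}] in col 4, 9 fits only at r7c4, so r7c4=9.
Step 9. [r1c6∈{7}] r1c6 has the single candidate 7, so r1c6=7.
Step 10. [r4c9∈{3,9}] across col 9, 9 lands solely at r4c9 ⇒ r4c9=9.
Step 11. [r2c5∈{1,6}] across row 2, 1 lands solely at r2c5. So r2c5=1.
Step 12. [r2c3∈{6,9}] 6 has one home in row 2: r2c3, so r2c3=6.
Step 13. [r6c3∈{9}] r6c3's peers cover all but 9 ⇒ r6c3=9.
Step 14. [r8c8∈{8}] r8c8 is down to just 8. So r8c8=8.
Step 15. [r7c3∈{3}] only 3 remains possible at r7c3 ⇒ r7c3=3.
Step 16. [r2c6∈{9}] r2c6 has the single candidate 9, so r2c6=9.
Step 17. [r5c4∈{3}] nothing but 3 survives at r5c4 ⇒ r5c4=3.
Step 18. [r4c8∈{6}] nothing but 6 survives at r4c8, so r4c8=6.
Step 19. [r3c3∈{7}] r3c3 has the single candidate 7. So r3c3=7.
Step 20. [r7c6∈{4}] nothing but 4 survives at r7c6 ⇒ r7c6=4.
Step 21. [r7c9∈{5}] nothing but 5 survives at r7c9 ⇒ r7c9=5.
Step 22. [r3c5∈{6}] nothing but 6 survives at r3c5 ⇒ r3c5=6.
Step 23. [r9c3∈{1}] only 1 remains possible at r9c3, so r9c3=1.
Step 24. [r1c3∈{4}] r1c3's peers cover all but 4 ⇒ r1c3=4.
Step 25. [r8c5∈{3}] nothing but 3 survives at r8c5. So r8c5=3.
Step 26. [r5c2∈{7}] nothing but 7 survives at r5c2 ⇒ r5c2=7.
Step 27. [r3c9∈{1}] r3c9 has the single candidate 1. So r3c9=1.
Step 28. [r1c5∈{5}] nothing but 5 survives at r1c5, so r1c5=5.
Step 29. [r5c1∈{4}] only 4 remains possible at r5c1 ⇒ r5c1=4.
Step 30. [r6c6∈{8}] r6c6 has the single candidate 8 ⇒ r6c6=8.
Step 31. [r3c1∈{9}] r3c1's peers cover all but 9, so r3c1=9.
Step 32. [r9c1∈{8}] r9c1 is down to just 8 ⇒ r9c1=8.
Step 33. [r6c4∈{1}] r6c4's peers cover all but 1. So r6c4=1.
Step 34. [r4c7∈{3}] only 3 remains possible at r4c7. So r4c7=3.
Step 35. [r8c7∈{9}] nothing but 9 survives at r8c7. So r8c7=9.
Step 36. [r1c9∈{3}] r1c9 is down to just 3, so r1c9=3.
Step 37. [r9c7∈{4}] r9c7 has the single candidate 4 ⇒ r9c7=4.
Step 38. [r6c1∈{6}] r6c1 is down to just 6. So r6c1=6.
Step 39. [r9c5∈{7}] r9c5 has the single candidate 7. So r9c5=7.
Step 40. [r8c3∈{2}] r8c3 is down to just 2 ⇒ r8c3=2.
Step 41. [r8c1∈{5}] r8c1 is down to just 5, so r8c1=5.

Answer: 2 1 4 8 5 7 6 9 3 / 3 8 6 4 1 9 7 5 2 / 9 5 7 2 6 3 8 4 1 / 1 2 8 7 4 5 3 6 9 / 4 7 5 3 9 6 2 1 8 / 6 3 9 1 2 8 5 7 4 / 7 6 3 9 8 4 1 2 5 / 5 4 2 6 3 1 9 8 7 / 8 9 1 5 7 2 4 3 6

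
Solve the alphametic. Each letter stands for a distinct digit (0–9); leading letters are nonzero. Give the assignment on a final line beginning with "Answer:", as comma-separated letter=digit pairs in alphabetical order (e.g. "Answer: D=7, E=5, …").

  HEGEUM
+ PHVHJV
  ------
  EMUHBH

Step 1. [col 1: M + V ≡ H (mod 10)] several values work for V in column 1 (M + V ≡ H (mod 10), carry-in 0); try V=1. So V=1.
Step 2. [col 1: M + V ≡ H (mod 10)] M=4 is one option consistent with column 1 (M + V ≡ H (mod 10), carry-in 0) — take it ⇒ M=4.
Step 3. [col 1: M + V ≡ H (mod 10)] column 1: given M=4, V=1, carry-in 0, and digits 1,4 already taken and all letters distinct, M+V≡H (mod 10) forces H=5 ⇒ H=5.
Step 4. [col 2: U + J ≡ B (mod 10)] column 2 (U + J ≡ B (mod 10), carry-in 0) doesn't pin B yet; pick B=0 and continue. So B=0.
Step 5. [col 2: U + J ≡ B (mod 10)] no forcing yet in column 2 (carry-in 0); U=8 is free and consistent — try it, so U=8.
Step 6. [col 2: U + J ≡ B (mod 10)] in column 2 we have U+J≡B with carry-in 0; given U=8, B=0 and digits 0,1,4,5,8 already taken and all letters distinct, that pins J to 2, so J=2.
Step 7. [col 3: E + H ≡ H (mod 10)] from column 3 (H=5, carry-in 1, digits 0,1,2,4,5,8 already taken and all letters distinct): E must equal 9. So E=9.
Step 8. [col 4: G + V ≡ U (mod 10)] from column 4 (V=1, U=8, carry-in 1, digits 0,1,2,4,5,8,9 already taken and all letters distinct): G must equal 6, so G=6.
Step 9. [col 6: H + P ≡ E (mod 10)] from column 6 (H=5, E=9, carry-in 1, digits 0,1,2,4,5,6,8,9 already taken and all letters distinct): P must equal 3 ⇒ P=3.

Answer: B=0, E=9, G=6, H=5, J=2, M=4, P=3, U=8, V=1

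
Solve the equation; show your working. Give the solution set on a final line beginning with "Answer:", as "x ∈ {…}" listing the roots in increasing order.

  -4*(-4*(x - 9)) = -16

Step 1. [-4*(-4*(x - 9)) = -16] -4 out front; divide by -4, so div: -4*(x - 9) = 4.
Step 2. [-4*(x - 9) = 4] -4·(inner) — divide through by -4. So div: x - 9 = -1.
Step 3. [x - 9 = -1] 9 comes off first (add 9), so sub: x = 8.

Answer: x ∈ {8}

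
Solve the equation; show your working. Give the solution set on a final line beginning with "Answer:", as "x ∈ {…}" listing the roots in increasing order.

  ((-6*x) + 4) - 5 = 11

Step 1. [((-6*x) + 4) - 5 = 11] add 5: x sits inside (… - 5), so sub: (-6*x) + 4 = 16.
Step 2. [(-6*x) + 4 = 16] +4 is outermost — subtract 4 both sides ⇒ sub: -6*x = 12.
Step 3. [-6*x = 12] LHS = -6·(…); ÷-6 both sides ⇒ div: x = -2.

Answer: x ∈ {-2}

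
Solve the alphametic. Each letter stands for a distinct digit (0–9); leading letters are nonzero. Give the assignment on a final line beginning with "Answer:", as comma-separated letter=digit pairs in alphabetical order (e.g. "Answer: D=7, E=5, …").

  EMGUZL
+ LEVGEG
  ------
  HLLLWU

Step 1. [col 1: L + G ≡ U (mod 10)] no forcing yet in column 1 (carry-in 0); U=7 is free and consistent — try it, so U=7.
Step 2. [col 1: L + G ≡ U (mod 10)] several values work for L in column 1 (L + G ≡ U (mod 10), carry-in 0); try L=2. So L=2.
Step 3. [col 1: L + G ≡ U (mod 10)] column 1: given L=2, U=7, carry-in 0, and digits 2,7 already taken and all letters distinct, L+G≡U (mod 10) forces G=5. So G=5.
Step 4. [col 2: Z + E ≡ W (mod 10)] several values work for Z in column 2 (Z + E ≡ W (mod 10), carry-in 0); try Z=8 ⇒ Z=8.
Step 5. [col 2: Z + E ≡ W (mod 10)] several values work for W in column 2 (Z + E ≡ W (mod 10), carry-in 0); try W=9, so W=9.
Step 6. [col 2: Z + E ≡ W (mod 10)] in column 2 we have Z+E≡W with carry-in 0; given Z=8, W=9 and digits 2,5,7,8,9 already taken and all letters distinct, that pins E to 1 ⇒ E=1.
Step 7. [col 4: G + V ≡ L (mod 10)] column 4: given G=5, L=2, carry-in 1, and digits 1,2,5,7,8,9 already taken and all letters distinct, G+V≡L (mod 10) forces V=6. So V=6.
Step 8. [col 5: M + E ≡ L (mod 10)] column 5 reads M+E+carry(1)=L with E=1, L=2; with digits 1,2,5,6,7,8,9 already taken and all letters distinct, the only value for M is 0, so M=0.
Step 9. [col 6: E + L ≡ H (mod 10)] from column 6 (E=1, L=2, carry-in 0, digits 0,1,2,5,6,7,8,9 already taken and all letters distinct): H must equal 3. So H=3.

Answer: E=1, G=5, H=3, L=2, M=0, U=7, V=6, W=9, Z=8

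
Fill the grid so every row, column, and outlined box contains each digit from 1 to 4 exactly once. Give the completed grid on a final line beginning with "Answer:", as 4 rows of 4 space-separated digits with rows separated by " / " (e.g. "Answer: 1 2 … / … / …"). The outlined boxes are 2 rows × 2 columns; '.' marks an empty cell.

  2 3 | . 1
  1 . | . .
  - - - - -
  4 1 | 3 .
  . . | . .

Step 1. [r3c4∈{2}] r3c4 is down to just 2 ⇒ r3c4=2.
Step 2. [r1c3∈{4}] nothing but 4 survives at r1c3. So r1c3=4.
Step 3. [r4c2∈{2}] r4c2 has the single candidate 2, so r4c2=2.
Step 4. [r4c1∈{3}] nothing but 3 survives at r4c1, so r4c1=3.
Step 5. [r2c4∈{3}] r2c4 has the single candidate 3 ⇒ r2c4=3.
Step 6. [r4c4∈{4}] r4c4's peers cover all but 4, so r4c4=4.
Step 7. [r2c2∈{4}] r2c2 is down to just 4, so r2c2=4.
Step 8. [r4c3∈{1}] r4c3 has the single candidate 1. So r4c3=1.
Step 9. [r2c3∈{2}] only 2 remains possible at r2c3, so r2c3=2.

Answer: 2 3 4 1 / 1 4 2 3 / 4 1 3 2 / 3 2 1 4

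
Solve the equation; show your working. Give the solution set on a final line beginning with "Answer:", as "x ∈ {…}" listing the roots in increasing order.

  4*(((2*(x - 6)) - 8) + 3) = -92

Step 1. [4*(((2*(x - 6)) - 8) + 3) = -92] 4·(inner) — divide through by 4, so div: ((2*(x - 6)) - 8) + 3 = -23.
Step 2. [((2*(x - 6)) - 8) + 3 = -23] 3 comes off first (subtract 3). So sub: (2*(x - 6)) - 8 = -26.
Step 3. [(2*(x - 6)) - 8 = -26] 2 divides every term; factor it out. So factor: (x - 6) - 4 = -13.
Step 4. [(x - 6) - 4 = -13] -4 is outermost — add 4 both sides ⇒ sub: x - 6 = -9.
Step 5. [x - 6 = -9] the outer -6 inverts by adding 6. So sub: x = -3.

Answer: x ∈ {-3}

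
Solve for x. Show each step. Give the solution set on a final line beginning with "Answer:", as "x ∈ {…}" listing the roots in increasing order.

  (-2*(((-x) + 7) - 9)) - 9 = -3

Step 1. [(-2*(((-x) + 7) - 9)) - 9 = -3] add 9: x sits inside (… - 9) ⇒ sub: -2*(((-x) + 7) - 9) = 6.
Step 2. [-2*(((-x) + 7) - 9) = 6] leading coefficient -2: divide by -2 ⇒ div: ((-x) + 7) - 9 = -3.
Step 3. [((-x) + 7) - 9 = -3] add 9: x sits inside (… - 9). So sub: (-x) + 7 = 6.
Step 4. [(-x) + 7 = 6] the outer +7 inverts by subtracting 7. So sub: -x = -1.
Step 5. [-x = -1] flip signs both sides, so neg: x = 1.

Answer: x ∈ {1}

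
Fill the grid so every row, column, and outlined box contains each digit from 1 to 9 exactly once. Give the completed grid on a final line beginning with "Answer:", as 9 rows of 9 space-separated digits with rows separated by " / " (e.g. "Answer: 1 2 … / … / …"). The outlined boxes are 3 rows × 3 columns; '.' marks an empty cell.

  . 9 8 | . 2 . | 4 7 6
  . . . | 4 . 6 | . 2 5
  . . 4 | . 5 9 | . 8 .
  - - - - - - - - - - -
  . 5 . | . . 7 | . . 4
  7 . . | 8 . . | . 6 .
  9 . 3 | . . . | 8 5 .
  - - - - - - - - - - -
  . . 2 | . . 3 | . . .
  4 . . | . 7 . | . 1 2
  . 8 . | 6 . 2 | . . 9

Step 1. [r5c3∈{1}] r5c3 has the single candidate 1. So r5c3=1.
Step 2. [r5c9∈{3}] only 3 remains possible at r5c9 ⇒ r5c9=3.
Step 3. [r3c9∈{1}] r3c9 has the single candidate 1, so r3c9=1.
Step 4. [r3c7∈{3}] r3c7 is down to just 3, so r3c7=3.
Step 5. [r4c8∈{9}] r4c8 is down to just 9. So r4c8=9.
Step 6. [r1c1∈{1,3,5}] across row 1, 5 lands solely at r1c1. So r1c1=5.
Step 7. [r4c3∈{6}] only 6 remains possible at r4c3. So r4c3=6.
Step 8. [r2c5∈{1,3,8}] in row 2, 8 fits only at r2c5. So r2c5=8.
Step 9. [r2c3∈{7}] r2c3's peers cover all but 7. So r2c3=7.
Step 10. [r7c2∈{1,6,7}] across col 2, 7 lands solely at r7c2, so r7c2=7.
Step 11. [r4c7∈{1,2}] col 7 places 1 nowhere but r4c7 ⇒ r4c7=1.
Step 12. [r8c2∈{3,6}] r8c2 is the only open cell in row 8 admitting 3 ⇒ r8c2=3.
Step 13. [r7c1∈{1,6}] across box 7, 6 lands solely at r7c1. So r7c1=6.
Step 14. [r7c7∈{5}] r7c7 has the single candidate 5 ⇒ r7c7=5.
Step 15. [r8c4∈{5,9}] across col 4, 5 lands solely at r8c4 ⇒ r8c4=5.
Step 16. [r3c1∈{2}] r3c1's peers cover all but 2 ⇒ r3c1=2.
Step 17. [r6c5∈{1,4,6}] row 6 places 6 nowhere but r6c5 ⇒ r6c5=6.
Step 18. [r7c4∈{1,9}] in col 4, 9 fits only at r7c4. So r7c4=9.
Step 19. [r4c4∈{2,3}] in row 4, 2 fits only at r4c4. So r4c4=2.
Step 20. [r9c1∈{1}] r9c1's peers cover all but 1, so r9c1=1.
Step 21. [r9c5∈{4}] only 4 remains possible at r9c5. So r9c5=4.
Step 22. [r6c4∈{1}] nothing but 1 survives at r6c4 ⇒ r6c4=1.
Step 23. [r6c6∈{4}] r6c6's peers cover all but 4. So r6c6=4.
Step 24. [r6c2∈{2}] r6c2 is down to just 2 ⇒ r6c2=2.
Step 25. [r9c8∈{3}] only 3 remains possible at r9c8 ⇒ r9c8=3.
Step 26. [r7c8∈{4}] nothing but 4 survives at r7c8. So r7c8=4.
Step 27. [r6c9∈{7}] r6c9's peers cover all but 7, so r6c9=7.
Step 28. [r3c4∈{7}] r3c4 has the single candidate 7 ⇒ r3c4=7.
Step 29. [r3c2∈{6}] r3c2 is down to just 6 ⇒ r3c2=6.
Step 30. [r1c6∈{1}] only 1 remains possible at r1c6. So r1c6=1.
Step 31. [r8c7∈{6}] r8c7's peers cover all but 6, so r8c7=6.
Step 32. [r5c2∈{4}] r5c2 is down to just 4, so r5c2=4.
Step 33. [r7c5∈{1}] r7c5 is down to just 1, so r7c5=1.
Step 34. [r8c3∈{9}] r8c3 has the single candidate 9, so r8c3=9.
Step 35. [r2c7∈{9}] r2c7 is down to just 9 ⇒ r2c7=9.
Step 36. [r2c2∈{1}] only 1 remains possible at r2c2. So r2c2=1.
Step 37. [r4c5∈{3}] r4c5 is down to just 3. So r4c5=3.
Step 38. [r5c5∈{9}] r5c5 is down to just 9 ⇒ r5c5=9.
Step 39. [r5c6∈{5}] r5c6 is down to just 5 ⇒ r5c6=5.
Step 40. [r9c7∈{7}] nothing but 7 survives at r9c7, so r9c7=7.
Step 41. [r8c6∈{8}] r8c6 is down to just 8. So r8c6=8.
Step 42. [r4c1∈{8}] only 8 remains possible at r4c1, so r4c1=8.
Step 43. [r5c7∈{2}] r5c7 is down to just 2 ⇒ r5c7=2.
Step 44. [r9c3∈{5}] r9c3 has the single candidate 5 ⇒ r9c3=5.
Step 45. [r1c4∈{3}] r1c4 is down to just 3, so r1c4=3.
Step 46. [r2c1∈{3}] r2c1's peers cover all but 3, so r2c1=3.
Step 47. [r7c9∈{8}] r7c9 is down to just 8. So r7c9=8.

Answer: 5 9 8 3 2 1 4 7 6 / 3 1 7 4 8 6 9 2 5 / 2 6 4 7 5 9 3 8 1 / 8 5 6 2 3 7 1 9 4 / 7 4 1 8 9 5 2 6 3 / 9 2 3 1 6 4 8 5 7 / 6 7 2 9 1 3 5 4 8 / 4 3 9 5 7 8 6 1 2 / 1 8 5 6 4 2 7 3 9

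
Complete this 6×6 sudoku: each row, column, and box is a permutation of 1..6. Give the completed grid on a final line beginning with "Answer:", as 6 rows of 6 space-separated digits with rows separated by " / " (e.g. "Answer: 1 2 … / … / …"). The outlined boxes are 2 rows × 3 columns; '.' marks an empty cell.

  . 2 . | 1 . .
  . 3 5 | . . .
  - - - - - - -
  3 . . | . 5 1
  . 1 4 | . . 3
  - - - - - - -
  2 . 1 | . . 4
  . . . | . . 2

Step 1. [r1c3∈{6}] r1c3 has the single candidate 6 ⇒ r1c3=6.
Step 2. [r3c2∈{6}] r3c2 is down to just 6. So r3c2=6.
Step 3. [r6c1∈{4,5,6}] across col 1, 6 lands solely at r6c1, so r6c1=6.
Step 4. [r1c5∈{3,4}] r1c5 is the only open cell in row 1 admitting 3 ⇒ r1c5=3.
Step 5. [r2c5∈{2,4,6}] col 5 places 4 nowhere but r2c5, so r2c5=4.
Step 6. [r4c5∈{2,6}] across col 5, 2 lands solely at r4c5. So r4c5=2.
Step 7. [r5c4∈{3,5,6}] row 5 places 3 nowhere but r5c4, so r5c4=3.
Step 8. [r6c4∈{5}] nothing but 5 survives at r6c4, so r6c4=5.
Step 9. [r2c6∈{6}] nothing but 6 survives at r2c6 ⇒ r2c6=6.
Step 10. [r3c3∈{2}] only 2 remains possible at r3c3, so r3c3=2.
Step 11. [r4c1∈{5}] nothing but 5 survives at r4c1 ⇒ r4c1=5.
Step 12. [r5c5∈{6}] r5c5's peers cover all but 6, so r5c5=6.
Step 13. [r6c2∈{4}] r6c2's peers cover all but 4 ⇒ r6c2=4.
Step 14. [r6c3∈{3}] only 3 remains possible at r6c3 ⇒ r6c3=3.
Step 15. [r2c4∈{2}] only 2 remains possible at r2c4, so r2c4=2.
Step 16. [r5c2∈{5}] r5c2 has the single candidate 5. So r5c2=5.
Step 17. [r6c5∈{1}] r6c5 is down to just 1, so r6c5=1.
Step 18. [r1c6∈{5}] r1c6's peers cover all but 5, so r1c6=5.
Step 19. [r4c4∈{6}] r4c4 is down to just 6, so r4c4=6.
Step 20. [r1c1∈{4}] r1c1's peers cover all but 4, so r1c1=4.
Step 21. [r2c1∈{1}] r2c1 is down to just 1 ⇒ r2c1=1.
Step 22. [r3c4∈{4}] nothing but 4 survives at r3c4 ⇒ r3c4=4.

Answer: 4 2 6 1 3 5 / 1 3 5 2 4 6 / 3 6 2 4 5 1 / 5 1 4 6 2 3 / 2 5 1 3 6 4 / 6 4 3 5 1 2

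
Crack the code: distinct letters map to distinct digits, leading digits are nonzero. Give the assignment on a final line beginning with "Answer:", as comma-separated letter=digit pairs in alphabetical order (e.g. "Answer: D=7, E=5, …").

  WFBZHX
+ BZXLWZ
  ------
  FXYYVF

Step 1. [col 1: X + Z ≡ F (mod 10)] several values work for Z in column 1 (X + Z ≡ F (mod 10), carry-in 0); try Z=5, so Z=5.
Step 2. [col 1: X + Z ≡ F (mod 10)] F=6 is one option consistent with column 1 (X + Z ≡ F (mod 10), carry-in 0) — take it. So F=6.
Step 3. [col 1: X + Z ≡ F (mod 10)] in column 1 we have X+Z≡F with carry-in 0; given Z=5, F=6 and digits 5,6 already taken and all letters distinct, that pins X to 1, so X=1.
Step 4. [col 2: H + W ≡ V (mod 10)] no forcing yet in column 2 (carry-in 0); H=7 is free and consistent — try it ⇒ H=7.
Step 5. [col 2: H + W ≡ V (mod 10)] no forcing yet in column 2 (carry-in 0); W=3 is free and consistent — try it, so W=3.
Step 6. [col 2: H + W ≡ V (mod 10)] in column 2 we have H+W≡V with carry-in 0; given H=7, W=3 and digits 1,3,5,6,7 already taken and all letters distinct, that pins V to 0 ⇒ V=0.
Step 7. [col 3: Z + L ≡ Y (mod 10)] Y=4 is one option consistent with column 3 (Z + L ≡ Y (mod 10), carry-in 1) — take it. So Y=4.
Step 8. [col 3: Z + L ≡ Y (mod 10)] column 3 reads Z+L+carry(1)=Y with Z=5, Y=4; with digits 0,1,3,4,5,6,7 already taken and all letters distinct, the only value for L is 8, so L=8.
Step 9. [col 4: B + X ≡ Y (mod 10)] column 4: given X=1, Y=4, carry-in 1, and digits 0,1,3,4,5,6,7,8 already taken and all letters distinct, B+X≡Y (mod 10) forces B=2. So B=2.

Answer: B=2, F=6, H=7, L=8, V=0, W=3, X=1, Y=4, Z=5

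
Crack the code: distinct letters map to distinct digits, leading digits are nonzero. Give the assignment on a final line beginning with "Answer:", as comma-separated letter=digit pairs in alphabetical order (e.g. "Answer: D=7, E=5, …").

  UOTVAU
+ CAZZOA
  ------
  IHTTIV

Step 1. [col 1: U + A ≡ V (mod 10)] V=2 is one option consistent with column 1 (U + A ≡ V (mod 10), carry-in 0) — take it, so V=2.
Step 2. [col 1: U + A ≡ V (mod 10)] U=4 is one option consistent with column 1 (U + A ≡ V (mod 10), carry-in 0) — take it, so U=4.
Step 3. [col 1: U + A ≡ V (mod 10)] in column 1 we have U+A≡V with carry-in 0; given U=4, V=2 and digits 2,4 already taken and all letters distinct, that pins A to 8. So A=8.
Step 4. [col 2: A + O ≡ I (mod 10)] no forcing yet in column 2 (carry-in 1); O=7 is free and consistent — try it ⇒ O=7.
Step 5. [col 2: A + O ≡ I (mod 10)] in column 2 we have A+O≡I with carry-in 1; given A=8, O=7 and digits 2,4,7,8 already taken and all letters distinct, that pins I to 6 ⇒ I=6.
Step 6. [col 3: V + Z ≡ T (mod 10)] from column 3 (V=2, carry-in 1, digits 2,4,6,7,8 already taken and all letters distinct): Z must equal 0 ⇒ Z=0.
Step 7. [col 3: V + Z ≡ T (mod 10)] in column 3 we have V+Z≡T with carry-in 1; given V=2, Z=0 and digits 0,2,4,6,7,8 already taken and all letters distinct, that pins T to 3, so T=3.
Step 8. [col 5: O + A ≡ H (mod 10)] in column 5 we have O+A≡H with carry-in 0; given O=7, A=8 and digits 0,2,3,4,6,7,8 already taken and all letters distinct, that pins H to 5 ⇒ H=5.
Step 9. [col 6: U + C ≡ I (mod 10)] column 6 reads U+C+carry(1)=I with U=4, I=6; with digits 0,2,3,4,5,6,7,8 already taken and all letters distinct, the only value for C is 1 ⇒ C=1.

Answer: A=8, C=1, H=5, I=6, O=7, T=3, U=4, V=2, Z=0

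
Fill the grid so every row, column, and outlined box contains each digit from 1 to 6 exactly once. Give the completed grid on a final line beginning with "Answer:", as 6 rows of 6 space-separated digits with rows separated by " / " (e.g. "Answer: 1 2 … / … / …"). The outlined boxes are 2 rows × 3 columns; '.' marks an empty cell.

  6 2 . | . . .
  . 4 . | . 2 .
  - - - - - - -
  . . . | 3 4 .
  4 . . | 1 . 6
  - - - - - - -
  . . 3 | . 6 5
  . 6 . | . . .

Step 1. [r6c3∈{1,2,4,5}] 4 has one home in col 3: r6c3. So r6c3=4.
Step 2. [r6c1∈{1,2,5}] row 6 places 5 nowhere but r6c1. So r6c1=5.
Step 3. [r3c6∈{2}] only 2 remains possible at r3c6, so r3c6=2.
Step 4. [r3c1∈{1}] r3c1 is down to just 1 ⇒ r3c1=1.
Step 5. [r4c5∈{5}] r4c5 is down to just 5, so r4c5=5.
Step 6. [r1c6∈{1,3,4}] col 6 places 4 nowhere but r1c6, so r1c6=4.
Step 7. [r1c5∈{1,3}] across row 1, 3 lands solely at r1c5 ⇒ r1c5=3.
Step 8. [r2c6∈{1}] nothing but 1 survives at r2c6, so r2c6=1.
Step 9. [r2c3∈{5}] only 5 remains possible at r2c3 ⇒ r2c3=5.
Step 10. [r5c4∈{2,4}] across row 5, 4 lands solely at r5c4 ⇒ r5c4=4.
Step 11. [r5c2∈{1}] r5c2's peers cover all but 1. So r5c2=1.
Step 12. [r4c2∈{3}] r4c2 is down to just 3. So r4c2=3.
Step 13. [r6c6∈{3}] r6c6 has the single candidate 3 ⇒ r6c6=3.
Step 14. [r2c4∈{6}] r2c4 is down to just 6, so r2c4=6.
Step 15. [r1c3∈{1}] only 1 remains possible at r1c3. So r1c3=1.
Step 16. [r5c1∈{2}] r5c1 has the single candidate 2, so r5c1=2.
Step 17. [r3c2∈{5}] r3c2's peers cover all but 5. So r3c2=5.
Step 18. [r6c5∈{1}] r6c5's peers cover all but 1 ⇒ r6c5=1.
Step 19. [r1c4∈{5}] r1c4 is down to just 5. So r1c4=5.
Step 20. [r6c4∈{2}] r6c4's peers cover all but 2, so r6c4=2.
Step 21. [r3c3∈{6}] nothing but 6 survives at r3c3, so r3c3=6.
Step 22. [r2c1∈{3}] r2c1 is down to just 3, so r2c1=3.
Step 23. [r4c3∈{2}] r4c3 is down to just 2 ⇒ r4c3=2.

Answer: 6 2 1 5 3 4 / 3 4 5 6 2 1 / 1 5 6 3 4 2 / 4 3 2 1 5 6 / 2 1 3 4 6 5 / 5 6 4 2 1 3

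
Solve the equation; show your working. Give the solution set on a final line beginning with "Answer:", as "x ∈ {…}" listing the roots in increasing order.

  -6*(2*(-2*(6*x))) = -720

Step 1. [-6*(2*(-2*(6*x))) = -720] -6·(inner) — divide through by -6. So div: 2*(-2*(6*x)) = 120.
Step 2. [2*(-2*(6*x)) = 120] divide by the outer 2, so div: -2*(6*x) = 60.
Step 3. [-2*(6*x) = 60] leading coefficient -2: divide by -2 ⇒ div: 6*x = -30.
Step 4. [6*x = -30] 6·(inner) — divide through by 6 ⇒ div: x = -5.

Answer: x ∈ {-5}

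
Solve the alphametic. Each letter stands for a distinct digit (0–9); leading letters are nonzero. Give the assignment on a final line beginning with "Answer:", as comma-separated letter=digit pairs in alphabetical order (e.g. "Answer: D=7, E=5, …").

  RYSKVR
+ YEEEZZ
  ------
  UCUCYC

Step 1. [col 1: R + Z ≡ C (mod 10)] several values work for R in column 1 (R + Z ≡ C (mod 10), carry-in 0); try R=4, so R=4.
Step 2. [col 1: R + Z ≡ C (mod 10)] column 1 (R + Z ≡ C (mod 10), carry-in 0) doesn't pin C yet; pick C=9 and continue. So C=9.
Step 3. [col 1: R + Z ≡ C (mod 10)] column 1: given R=4, C=9, carry-in 0, and digits 4,9 already taken and all letters distinct, R+Z≡C (mod 10) forces Z=5, so Z=5.
Step 4. [col 2: V + Z ≡ Y (mod 10)] Y=3 is one option consistent with column 2 (V + Z ≡ Y (mod 10), carry-in 0) — take it ⇒ Y=3.
Step 5. [col 2: V + Z ≡ Y (mod 10)] from column 2 (Z=5, Y=3, carry-in 0, digits 3,4,5,9 already taken and all letters distinct): V must equal 8, so V=8.
Step 6. [col 3: K + E ≡ C (mod 10)] column 3 (K + E ≡ C (mod 10), carry-in 1) doesn't pin E yet; pick E=6 and continue ⇒ E=6.
Step 7. [col 3: K + E ≡ C (mod 10)] column 3 reads K+E+carry(1)=C with E=6, C=9; with digits 3,4,5,6,8,9 already taken and all letters distinct, the only value for K is 2. So K=2.
Step 8. [col 4: S + E ≡ U (mod 10)] column 4 reads S+E+carry(0)=U with E=6; with digits 2,3,4,5,6,8,9 already taken and all letters distinct, the only value for U is 7 ⇒ U=7.
Step 9. [col 4: S + E ≡ U (mod 10)] in column 4 we have S+E≡U with carry-in 0; given E=6, U=7 and digits 2,3,4,5,6,7,8,9 already taken and all letters distinct, that pins S to 1, so S=1.

Answer: C=9, E=6, K=2, R=4, S=1, U=7, V=8, Y=3, Z=5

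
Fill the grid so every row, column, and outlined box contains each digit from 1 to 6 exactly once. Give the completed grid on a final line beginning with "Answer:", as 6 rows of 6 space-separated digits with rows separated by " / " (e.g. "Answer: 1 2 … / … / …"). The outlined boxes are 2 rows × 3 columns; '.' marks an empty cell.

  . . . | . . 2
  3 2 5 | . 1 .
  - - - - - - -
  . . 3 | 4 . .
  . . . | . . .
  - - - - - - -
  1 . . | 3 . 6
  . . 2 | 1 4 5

Step 1. [r4c4∈{2,5,6}] col 4 places 2 nowhere but r4c4 ⇒ r4c4=2.
Step 2. [r6c1∈{6}] r6c1 is down to just 6 ⇒ r6c1=6.
Step 3. [r1c1∈{4}] nothing but 4 survives at r1c1 ⇒ r1c1=4.
Step 4. [r4c1∈{5}] nothing but 5 survives at r4c1. So r4c1=5.
Step 5. [r1c5∈{3,5,6}] row 1 places 3 nowhere but r1c5. So r1c5=3.
Step 6. [r4c5∈{6}] nothing but 6 survives at r4c5. So r4c5=6.
Step 7. [r1c3∈{1,6}] in col 3, 6 fits only at r1c3 ⇒ r1c3=6.
Step 8. [r4c3∈{1,4}] 1 has one home in col 3: r4c3 ⇒ r4c3=1.
Step 9. [r5c3∈{4}] nothing but 4 survives at r5c3, so r5c3=4.
Step 10. [r2c4∈{6}] nothing but 6 survives at r2c4. So r2c4=6.
Step 11. [r2c6∈{4}] r2c6's peers cover all but 4, so r2c6=4.
Step 12. [r3c1∈{2}] r3c1's peers cover all but 2, so r3c1=2.
Step 13. [r1c4∈{5}] r1c4 is down to just 5 ⇒ r1c4=5.
Step 14. [r6c2∈{3}] nothing but 3 survives at r6c2. So r6c2=3.
Step 15. [r3c6∈{1}] r3c6 has the single candidate 1 ⇒ r3c6=1.
Step 16. [r5c5∈{2}] r5c5 has the single candidate 2, so r5c5=2.
Step 17. [r3c5∈{5}] r3c5's peers cover all but 5, so r3c5=5.
Step 18. [r5c2∈{5}] nothing but 5 survives at r5c2. So r5c2=5.
Step 19. [r3c2∈{6}] nothing but 6 survives at r3c2. So r3c2=6.
Step 20. [r4c6∈{3}] only 3 remains possible at r4c6 ⇒ r4c6=3.
Step 21. [r4c2∈{4}] r4c2's peers cover all but 4, so r4c2=4.
Step 22. [r1c2∈{1}] r1c2 is down to just 1, so r1c2=1.

Answer: 4 1 6 5 3 2 / 3 2 5 6 1 4 / 2 6 3 4 5 1 / 5 4 1 2 6 3 / 1 5 4 3 2 6 / 6 3 2 1 4 5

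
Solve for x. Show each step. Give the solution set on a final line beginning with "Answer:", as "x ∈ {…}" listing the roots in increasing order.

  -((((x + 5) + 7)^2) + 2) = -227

Step 1. [-((((x + 5) + 7)^2) + 2) = -227] flip signs both sides ⇒ neg: (((x + 5) + 7)^2) + 2 = 227.
Step 2. [(((x + 5) + 7)^2) + 2 = 227] +2 is outermost — subtract 2 both sides ⇒ sub: ((x + 5) + 7)^2 = 225.
Step 3. [((x + 5) + 7)^2 = 225] √ both sides: 225 ≥ 0 gives two branches. So sqrt: (x + 5) + 7 = 15 or -15.
Step 4. [(x + 5) + 7 = 15 or -15] peel the +7: subtract 7 from each side, so sub: x + 5 = 8 or -22.
Step 5. [x + 5 = 8 or -22] the outer +5 inverts by subtracting 5, so sub: x = 3 or -27.

Answer: x ∈ {-27, 3}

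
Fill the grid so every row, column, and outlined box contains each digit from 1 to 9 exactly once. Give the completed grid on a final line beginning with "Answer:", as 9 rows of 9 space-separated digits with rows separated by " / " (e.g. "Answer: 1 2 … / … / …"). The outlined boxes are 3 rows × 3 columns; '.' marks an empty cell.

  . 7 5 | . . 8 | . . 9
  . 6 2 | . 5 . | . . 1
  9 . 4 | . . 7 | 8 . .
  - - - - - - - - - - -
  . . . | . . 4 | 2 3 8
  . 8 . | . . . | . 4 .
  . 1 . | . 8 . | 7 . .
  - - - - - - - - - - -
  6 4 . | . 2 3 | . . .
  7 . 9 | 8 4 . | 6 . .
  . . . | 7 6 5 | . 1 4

Step 1. [r3c2∈{3}] r3c2 has the single candidate 3, so r3c2=3.
Step 2. [r7c4∈{1,9}] across box 8, 9 lands solely at r7c4. So r7c4=9.
Step 3. [r3c5∈{1}] nothing but 1 survives at r3c5. So r3c5=1.
Step 4. [r7c7∈{5}] r7c7's peers cover all but 5, so r7c7=5.
Step 5. [r6c8∈{5,6,9}] in col 8, 9 fits only at r6c8 ⇒ r6c8=9.
Step 6. [r8c8∈{2}] nothing but 2 survives at r8c8 ⇒ r8c8=2.
Step 7. [r1c4∈{2,3,4,6}] in row 1, 2 fits only at r1c4. So r1c4=2.
Step 8. [r3c4∈{6}] r3c4's peers cover all but 6 ⇒ r3c4=6.
Step 9. [r4c1∈{5}] r4c1 is down to just 5. So r4c1=5.
Step 10. [r4c3∈{6,7}] row 4 places 6 nowhere but r4c3 ⇒ r4c3=6.
Step 11. [r6c3∈{3}] r6c3 has the single candidate 3. So r6c3=3.
Step 12. [r9c1∈{2,3,8}] 3 has one home in col 1: r9c1, so r9c1=3.
Step 13. [r1c5∈{3}] only 3 remains possible at r1c5. So r1c5=3.
Step 14. [r4c5∈{7,9}] in row 4, 7 fits only at r4c5, so r4c5=7.
Step 15. [r6c4∈{5}] r6c4's peers cover all but 5. So r6c4=5.
Step 16. [r4c4∈{1}] r4c4's peers cover all but 1, so r4c4=1.
Step 17. [r5c9∈{5,6}] across row 5, 5 lands solely at r5c9. So r5c9=5.
Step 18. [r5c6∈{2,6,9}] r5c6 is the only open cell in row 5 admitting 6. So r5c6=6.
Step 19. [r7c8∈{7,8}] in col 8, 8 fits only at r7c8 ⇒ r7c8=8.
Step 20. [r5c1∈{2}] nothing but 2 survives at r5c1, so r5c1=2.
Step 21. [r2c4∈{4}] r2c4 is down to just 4. So r2c4=4.
Step 22. [r8c2∈{5}] r8c2 is down to just 5, so r8c2=5.
Step 23. [r8c9∈{3}] r8c9 is down to just 3. So r8c9=3.
Step 24. [r6c9∈{6}] r6c9 is down to just 6. So r6c9=6.
Step 25. [r5c7∈{1}] r5c7 is down to just 1. So r5c7=1.
Step 26. [r6c6∈{2}] r6c6 has the single candidate 2, so r6c6=2.
Step 27. [r2c7∈{3}] r2c7's peers cover all but 3 ⇒ r2c7=3.
Step 28. [r1c8∈{6}] r1c8 has the single candidate 6, so r1c8=6.
Step 29. [r8c6∈{1}] only 1 remains possible at r8c6 ⇒ r8c6=1.
Step 30. [r2c8∈{7}] r2c8 is down to just 7. So r2c8=7.
Step 31. [r7c3∈{1}] r7c3 has the single candidate 1 ⇒ r7c3=1.
Step 32. [r2c6∈{9}] nothing but 9 survives at r2c6 ⇒ r2c6=9.
Step 33. [r9c7∈{9}] r9c7 has the single candidate 9, so r9c7=9.
Step 34. [r1c1∈{1}] nothing but 1 survives at r1c1, so r1c1=1.
Step 35. [r7c9∈{7}] r7c9's peers cover all but 7. So r7c9=7.
Step 36. [r3c9∈{2}] r3c9 is down to just 2. So r3c9=2.
Step 37. [r5c3∈{7}] r5c3 has the single candidate 7 ⇒ r5c3=7.
Step 38. [r5c5∈{9}] r5c5's peers cover all but 9 ⇒ r5c5=9.
Step 39. [r4c2∈{9}] nothing but 9 survives at r4c2 ⇒ r4c2=9.
Step 40. [r2c1∈{8}] r2c1's peers cover all but 8, so r2c1=8.
Step 41. [r9c3∈{8}] only 8 remains possible at r9c3. So r9c3=8.
Step 42. [r5c4∈{3}] r5c4 is down to just 3, so r5c4=3.
Step 43. [r3c8∈{5}] r3c8's peers cover all but 5, so r3c8=5.
Step 44. [r1c7∈{4}] nothing but 4 survives at r1c7 ⇒ r1c7=4.
Step 45. [r9c2∈{2}] nothing but 2 survives at r9c2 ⇒ r9c2=2.
Step 46. [r6c1∈{4}] r6c1 is down to just 4 ⇒ r6c1=4.

Answer: 1 7 5 2 3 8 4 6 9 / 8 6 2 4 5 9 3 7 1 / 9 3 4 6 1 7 8 5 2 / 5 9 6 1 7 4 2 3 8 / 2 8 7 3 9 6 1 4 5 / 4 1 3 5 8 2 7 9 6 / 6 4 1 9 2 3 5 8 7 / 7 5 9 8 4 1 6 2 3 / 3 2 8 7 6 5 9 1 4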